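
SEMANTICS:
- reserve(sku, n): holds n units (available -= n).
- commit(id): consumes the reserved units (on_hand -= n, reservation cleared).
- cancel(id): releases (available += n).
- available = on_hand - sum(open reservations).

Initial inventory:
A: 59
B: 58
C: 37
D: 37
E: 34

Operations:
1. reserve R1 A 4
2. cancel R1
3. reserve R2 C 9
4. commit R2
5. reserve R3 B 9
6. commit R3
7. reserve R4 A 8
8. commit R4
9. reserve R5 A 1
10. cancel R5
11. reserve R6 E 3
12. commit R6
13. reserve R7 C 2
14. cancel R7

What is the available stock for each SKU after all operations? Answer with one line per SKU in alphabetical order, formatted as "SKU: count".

Answer: A: 51
B: 49
C: 28
D: 37
E: 31

Derivation:
Step 1: reserve R1 A 4 -> on_hand[A=59 B=58 C=37 D=37 E=34] avail[A=55 B=58 C=37 D=37 E=34] open={R1}
Step 2: cancel R1 -> on_hand[A=59 B=58 C=37 D=37 E=34] avail[A=59 B=58 C=37 D=37 E=34] open={}
Step 3: reserve R2 C 9 -> on_hand[A=59 B=58 C=37 D=37 E=34] avail[A=59 B=58 C=28 D=37 E=34] open={R2}
Step 4: commit R2 -> on_hand[A=59 B=58 C=28 D=37 E=34] avail[A=59 B=58 C=28 D=37 E=34] open={}
Step 5: reserve R3 B 9 -> on_hand[A=59 B=58 C=28 D=37 E=34] avail[A=59 B=49 C=28 D=37 E=34] open={R3}
Step 6: commit R3 -> on_hand[A=59 B=49 C=28 D=37 E=34] avail[A=59 B=49 C=28 D=37 E=34] open={}
Step 7: reserve R4 A 8 -> on_hand[A=59 B=49 C=28 D=37 E=34] avail[A=51 B=49 C=28 D=37 E=34] open={R4}
Step 8: commit R4 -> on_hand[A=51 B=49 C=28 D=37 E=34] avail[A=51 B=49 C=28 D=37 E=34] open={}
Step 9: reserve R5 A 1 -> on_hand[A=51 B=49 C=28 D=37 E=34] avail[A=50 B=49 C=28 D=37 E=34] open={R5}
Step 10: cancel R5 -> on_hand[A=51 B=49 C=28 D=37 E=34] avail[A=51 B=49 C=28 D=37 E=34] open={}
Step 11: reserve R6 E 3 -> on_hand[A=51 B=49 C=28 D=37 E=34] avail[A=51 B=49 C=28 D=37 E=31] open={R6}
Step 12: commit R6 -> on_hand[A=51 B=49 C=28 D=37 E=31] avail[A=51 B=49 C=28 D=37 E=31] open={}
Step 13: reserve R7 C 2 -> on_hand[A=51 B=49 C=28 D=37 E=31] avail[A=51 B=49 C=26 D=37 E=31] open={R7}
Step 14: cancel R7 -> on_hand[A=51 B=49 C=28 D=37 E=31] avail[A=51 B=49 C=28 D=37 E=31] open={}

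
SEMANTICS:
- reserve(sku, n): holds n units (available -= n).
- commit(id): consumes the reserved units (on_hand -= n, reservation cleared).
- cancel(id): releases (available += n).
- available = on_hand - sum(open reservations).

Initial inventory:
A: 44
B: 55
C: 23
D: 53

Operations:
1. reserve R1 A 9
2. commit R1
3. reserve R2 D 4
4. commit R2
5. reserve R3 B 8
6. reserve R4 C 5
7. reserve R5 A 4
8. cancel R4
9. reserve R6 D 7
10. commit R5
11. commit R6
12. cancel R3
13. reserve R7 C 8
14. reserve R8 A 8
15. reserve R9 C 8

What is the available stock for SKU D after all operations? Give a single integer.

Answer: 42

Derivation:
Step 1: reserve R1 A 9 -> on_hand[A=44 B=55 C=23 D=53] avail[A=35 B=55 C=23 D=53] open={R1}
Step 2: commit R1 -> on_hand[A=35 B=55 C=23 D=53] avail[A=35 B=55 C=23 D=53] open={}
Step 3: reserve R2 D 4 -> on_hand[A=35 B=55 C=23 D=53] avail[A=35 B=55 C=23 D=49] open={R2}
Step 4: commit R2 -> on_hand[A=35 B=55 C=23 D=49] avail[A=35 B=55 C=23 D=49] open={}
Step 5: reserve R3 B 8 -> on_hand[A=35 B=55 C=23 D=49] avail[A=35 B=47 C=23 D=49] open={R3}
Step 6: reserve R4 C 5 -> on_hand[A=35 B=55 C=23 D=49] avail[A=35 B=47 C=18 D=49] open={R3,R4}
Step 7: reserve R5 A 4 -> on_hand[A=35 B=55 C=23 D=49] avail[A=31 B=47 C=18 D=49] open={R3,R4,R5}
Step 8: cancel R4 -> on_hand[A=35 B=55 C=23 D=49] avail[A=31 B=47 C=23 D=49] open={R3,R5}
Step 9: reserve R6 D 7 -> on_hand[A=35 B=55 C=23 D=49] avail[A=31 B=47 C=23 D=42] open={R3,R5,R6}
Step 10: commit R5 -> on_hand[A=31 B=55 C=23 D=49] avail[A=31 B=47 C=23 D=42] open={R3,R6}
Step 11: commit R6 -> on_hand[A=31 B=55 C=23 D=42] avail[A=31 B=47 C=23 D=42] open={R3}
Step 12: cancel R3 -> on_hand[A=31 B=55 C=23 D=42] avail[A=31 B=55 C=23 D=42] open={}
Step 13: reserve R7 C 8 -> on_hand[A=31 B=55 C=23 D=42] avail[A=31 B=55 C=15 D=42] open={R7}
Step 14: reserve R8 A 8 -> on_hand[A=31 B=55 C=23 D=42] avail[A=23 B=55 C=15 D=42] open={R7,R8}
Step 15: reserve R9 C 8 -> on_hand[A=31 B=55 C=23 D=42] avail[A=23 B=55 C=7 D=42] open={R7,R8,R9}
Final available[D] = 42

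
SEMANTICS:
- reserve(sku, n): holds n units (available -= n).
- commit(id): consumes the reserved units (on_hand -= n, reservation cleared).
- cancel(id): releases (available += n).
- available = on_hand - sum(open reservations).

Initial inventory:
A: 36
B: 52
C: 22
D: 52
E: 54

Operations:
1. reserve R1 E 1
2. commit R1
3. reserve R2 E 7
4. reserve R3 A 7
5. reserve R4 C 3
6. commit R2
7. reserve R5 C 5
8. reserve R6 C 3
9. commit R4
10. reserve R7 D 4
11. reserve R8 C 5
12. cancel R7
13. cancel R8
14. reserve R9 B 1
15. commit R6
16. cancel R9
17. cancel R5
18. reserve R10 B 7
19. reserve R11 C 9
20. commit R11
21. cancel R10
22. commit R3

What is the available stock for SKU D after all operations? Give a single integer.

Answer: 52

Derivation:
Step 1: reserve R1 E 1 -> on_hand[A=36 B=52 C=22 D=52 E=54] avail[A=36 B=52 C=22 D=52 E=53] open={R1}
Step 2: commit R1 -> on_hand[A=36 B=52 C=22 D=52 E=53] avail[A=36 B=52 C=22 D=52 E=53] open={}
Step 3: reserve R2 E 7 -> on_hand[A=36 B=52 C=22 D=52 E=53] avail[A=36 B=52 C=22 D=52 E=46] open={R2}
Step 4: reserve R3 A 7 -> on_hand[A=36 B=52 C=22 D=52 E=53] avail[A=29 B=52 C=22 D=52 E=46] open={R2,R3}
Step 5: reserve R4 C 3 -> on_hand[A=36 B=52 C=22 D=52 E=53] avail[A=29 B=52 C=19 D=52 E=46] open={R2,R3,R4}
Step 6: commit R2 -> on_hand[A=36 B=52 C=22 D=52 E=46] avail[A=29 B=52 C=19 D=52 E=46] open={R3,R4}
Step 7: reserve R5 C 5 -> on_hand[A=36 B=52 C=22 D=52 E=46] avail[A=29 B=52 C=14 D=52 E=46] open={R3,R4,R5}
Step 8: reserve R6 C 3 -> on_hand[A=36 B=52 C=22 D=52 E=46] avail[A=29 B=52 C=11 D=52 E=46] open={R3,R4,R5,R6}
Step 9: commit R4 -> on_hand[A=36 B=52 C=19 D=52 E=46] avail[A=29 B=52 C=11 D=52 E=46] open={R3,R5,R6}
Step 10: reserve R7 D 4 -> on_hand[A=36 B=52 C=19 D=52 E=46] avail[A=29 B=52 C=11 D=48 E=46] open={R3,R5,R6,R7}
Step 11: reserve R8 C 5 -> on_hand[A=36 B=52 C=19 D=52 E=46] avail[A=29 B=52 C=6 D=48 E=46] open={R3,R5,R6,R7,R8}
Step 12: cancel R7 -> on_hand[A=36 B=52 C=19 D=52 E=46] avail[A=29 B=52 C=6 D=52 E=46] open={R3,R5,R6,R8}
Step 13: cancel R8 -> on_hand[A=36 B=52 C=19 D=52 E=46] avail[A=29 B=52 C=11 D=52 E=46] open={R3,R5,R6}
Step 14: reserve R9 B 1 -> on_hand[A=36 B=52 C=19 D=52 E=46] avail[A=29 B=51 C=11 D=52 E=46] open={R3,R5,R6,R9}
Step 15: commit R6 -> on_hand[A=36 B=52 C=16 D=52 E=46] avail[A=29 B=51 C=11 D=52 E=46] open={R3,R5,R9}
Step 16: cancel R9 -> on_hand[A=36 B=52 C=16 D=52 E=46] avail[A=29 B=52 C=11 D=52 E=46] open={R3,R5}
Step 17: cancel R5 -> on_hand[A=36 B=52 C=16 D=52 E=46] avail[A=29 B=52 C=16 D=52 E=46] open={R3}
Step 18: reserve R10 B 7 -> on_hand[A=36 B=52 C=16 D=52 E=46] avail[A=29 B=45 C=16 D=52 E=46] open={R10,R3}
Step 19: reserve R11 C 9 -> on_hand[A=36 B=52 C=16 D=52 E=46] avail[A=29 B=45 C=7 D=52 E=46] open={R10,R11,R3}
Step 20: commit R11 -> on_hand[A=36 B=52 C=7 D=52 E=46] avail[A=29 B=45 C=7 D=52 E=46] open={R10,R3}
Step 21: cancel R10 -> on_hand[A=36 B=52 C=7 D=52 E=46] avail[A=29 B=52 C=7 D=52 E=46] open={R3}
Step 22: commit R3 -> on_hand[A=29 B=52 C=7 D=52 E=46] avail[A=29 B=52 C=7 D=52 E=46] open={}
Final available[D] = 52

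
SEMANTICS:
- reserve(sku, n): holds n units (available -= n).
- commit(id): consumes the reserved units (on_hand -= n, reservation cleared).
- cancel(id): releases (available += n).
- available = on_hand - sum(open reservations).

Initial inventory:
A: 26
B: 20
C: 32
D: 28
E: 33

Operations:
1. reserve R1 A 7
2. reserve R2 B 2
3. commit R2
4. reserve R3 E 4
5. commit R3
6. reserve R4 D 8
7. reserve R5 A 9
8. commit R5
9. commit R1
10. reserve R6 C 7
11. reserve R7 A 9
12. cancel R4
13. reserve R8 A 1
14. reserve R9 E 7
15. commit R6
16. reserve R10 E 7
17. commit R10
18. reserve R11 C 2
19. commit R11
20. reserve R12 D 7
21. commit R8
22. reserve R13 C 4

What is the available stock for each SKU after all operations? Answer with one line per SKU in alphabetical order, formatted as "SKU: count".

Step 1: reserve R1 A 7 -> on_hand[A=26 B=20 C=32 D=28 E=33] avail[A=19 B=20 C=32 D=28 E=33] open={R1}
Step 2: reserve R2 B 2 -> on_hand[A=26 B=20 C=32 D=28 E=33] avail[A=19 B=18 C=32 D=28 E=33] open={R1,R2}
Step 3: commit R2 -> on_hand[A=26 B=18 C=32 D=28 E=33] avail[A=19 B=18 C=32 D=28 E=33] open={R1}
Step 4: reserve R3 E 4 -> on_hand[A=26 B=18 C=32 D=28 E=33] avail[A=19 B=18 C=32 D=28 E=29] open={R1,R3}
Step 5: commit R3 -> on_hand[A=26 B=18 C=32 D=28 E=29] avail[A=19 B=18 C=32 D=28 E=29] open={R1}
Step 6: reserve R4 D 8 -> on_hand[A=26 B=18 C=32 D=28 E=29] avail[A=19 B=18 C=32 D=20 E=29] open={R1,R4}
Step 7: reserve R5 A 9 -> on_hand[A=26 B=18 C=32 D=28 E=29] avail[A=10 B=18 C=32 D=20 E=29] open={R1,R4,R5}
Step 8: commit R5 -> on_hand[A=17 B=18 C=32 D=28 E=29] avail[A=10 B=18 C=32 D=20 E=29] open={R1,R4}
Step 9: commit R1 -> on_hand[A=10 B=18 C=32 D=28 E=29] avail[A=10 B=18 C=32 D=20 E=29] open={R4}
Step 10: reserve R6 C 7 -> on_hand[A=10 B=18 C=32 D=28 E=29] avail[A=10 B=18 C=25 D=20 E=29] open={R4,R6}
Step 11: reserve R7 A 9 -> on_hand[A=10 B=18 C=32 D=28 E=29] avail[A=1 B=18 C=25 D=20 E=29] open={R4,R6,R7}
Step 12: cancel R4 -> on_hand[A=10 B=18 C=32 D=28 E=29] avail[A=1 B=18 C=25 D=28 E=29] open={R6,R7}
Step 13: reserve R8 A 1 -> on_hand[A=10 B=18 C=32 D=28 E=29] avail[A=0 B=18 C=25 D=28 E=29] open={R6,R7,R8}
Step 14: reserve R9 E 7 -> on_hand[A=10 B=18 C=32 D=28 E=29] avail[A=0 B=18 C=25 D=28 E=22] open={R6,R7,R8,R9}
Step 15: commit R6 -> on_hand[A=10 B=18 C=25 D=28 E=29] avail[A=0 B=18 C=25 D=28 E=22] open={R7,R8,R9}
Step 16: reserve R10 E 7 -> on_hand[A=10 B=18 C=25 D=28 E=29] avail[A=0 B=18 C=25 D=28 E=15] open={R10,R7,R8,R9}
Step 17: commit R10 -> on_hand[A=10 B=18 C=25 D=28 E=22] avail[A=0 B=18 C=25 D=28 E=15] open={R7,R8,R9}
Step 18: reserve R11 C 2 -> on_hand[A=10 B=18 C=25 D=28 E=22] avail[A=0 B=18 C=23 D=28 E=15] open={R11,R7,R8,R9}
Step 19: commit R11 -> on_hand[A=10 B=18 C=23 D=28 E=22] avail[A=0 B=18 C=23 D=28 E=15] open={R7,R8,R9}
Step 20: reserve R12 D 7 -> on_hand[A=10 B=18 C=23 D=28 E=22] avail[A=0 B=18 C=23 D=21 E=15] open={R12,R7,R8,R9}
Step 21: commit R8 -> on_hand[A=9 B=18 C=23 D=28 E=22] avail[A=0 B=18 C=23 D=21 E=15] open={R12,R7,R9}
Step 22: reserve R13 C 4 -> on_hand[A=9 B=18 C=23 D=28 E=22] avail[A=0 B=18 C=19 D=21 E=15] open={R12,R13,R7,R9}

Answer: A: 0
B: 18
C: 19
D: 21
E: 15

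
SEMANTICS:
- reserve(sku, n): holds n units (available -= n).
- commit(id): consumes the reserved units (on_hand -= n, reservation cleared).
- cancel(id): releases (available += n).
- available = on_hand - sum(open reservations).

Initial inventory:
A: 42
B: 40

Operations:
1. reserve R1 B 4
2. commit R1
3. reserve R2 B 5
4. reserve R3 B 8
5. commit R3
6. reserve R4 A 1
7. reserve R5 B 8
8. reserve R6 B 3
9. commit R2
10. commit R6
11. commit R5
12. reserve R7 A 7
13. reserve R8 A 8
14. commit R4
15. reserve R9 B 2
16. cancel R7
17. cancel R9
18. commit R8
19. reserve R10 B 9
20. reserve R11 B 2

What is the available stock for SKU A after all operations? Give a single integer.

Step 1: reserve R1 B 4 -> on_hand[A=42 B=40] avail[A=42 B=36] open={R1}
Step 2: commit R1 -> on_hand[A=42 B=36] avail[A=42 B=36] open={}
Step 3: reserve R2 B 5 -> on_hand[A=42 B=36] avail[A=42 B=31] open={R2}
Step 4: reserve R3 B 8 -> on_hand[A=42 B=36] avail[A=42 B=23] open={R2,R3}
Step 5: commit R3 -> on_hand[A=42 B=28] avail[A=42 B=23] open={R2}
Step 6: reserve R4 A 1 -> on_hand[A=42 B=28] avail[A=41 B=23] open={R2,R4}
Step 7: reserve R5 B 8 -> on_hand[A=42 B=28] avail[A=41 B=15] open={R2,R4,R5}
Step 8: reserve R6 B 3 -> on_hand[A=42 B=28] avail[A=41 B=12] open={R2,R4,R5,R6}
Step 9: commit R2 -> on_hand[A=42 B=23] avail[A=41 B=12] open={R4,R5,R6}
Step 10: commit R6 -> on_hand[A=42 B=20] avail[A=41 B=12] open={R4,R5}
Step 11: commit R5 -> on_hand[A=42 B=12] avail[A=41 B=12] open={R4}
Step 12: reserve R7 A 7 -> on_hand[A=42 B=12] avail[A=34 B=12] open={R4,R7}
Step 13: reserve R8 A 8 -> on_hand[A=42 B=12] avail[A=26 B=12] open={R4,R7,R8}
Step 14: commit R4 -> on_hand[A=41 B=12] avail[A=26 B=12] open={R7,R8}
Step 15: reserve R9 B 2 -> on_hand[A=41 B=12] avail[A=26 B=10] open={R7,R8,R9}
Step 16: cancel R7 -> on_hand[A=41 B=12] avail[A=33 B=10] open={R8,R9}
Step 17: cancel R9 -> on_hand[A=41 B=12] avail[A=33 B=12] open={R8}
Step 18: commit R8 -> on_hand[A=33 B=12] avail[A=33 B=12] open={}
Step 19: reserve R10 B 9 -> on_hand[A=33 B=12] avail[A=33 B=3] open={R10}
Step 20: reserve R11 B 2 -> on_hand[A=33 B=12] avail[A=33 B=1] open={R10,R11}
Final available[A] = 33

Answer: 33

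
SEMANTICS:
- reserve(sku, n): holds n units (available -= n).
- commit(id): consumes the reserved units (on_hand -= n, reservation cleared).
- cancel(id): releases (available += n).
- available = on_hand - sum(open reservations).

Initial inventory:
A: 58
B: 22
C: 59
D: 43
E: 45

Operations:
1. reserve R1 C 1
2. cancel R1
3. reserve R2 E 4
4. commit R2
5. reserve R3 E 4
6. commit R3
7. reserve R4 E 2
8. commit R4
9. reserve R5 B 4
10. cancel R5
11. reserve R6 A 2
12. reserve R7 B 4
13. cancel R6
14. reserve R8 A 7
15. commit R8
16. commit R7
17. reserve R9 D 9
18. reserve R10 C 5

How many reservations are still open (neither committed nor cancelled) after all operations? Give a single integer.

Step 1: reserve R1 C 1 -> on_hand[A=58 B=22 C=59 D=43 E=45] avail[A=58 B=22 C=58 D=43 E=45] open={R1}
Step 2: cancel R1 -> on_hand[A=58 B=22 C=59 D=43 E=45] avail[A=58 B=22 C=59 D=43 E=45] open={}
Step 3: reserve R2 E 4 -> on_hand[A=58 B=22 C=59 D=43 E=45] avail[A=58 B=22 C=59 D=43 E=41] open={R2}
Step 4: commit R2 -> on_hand[A=58 B=22 C=59 D=43 E=41] avail[A=58 B=22 C=59 D=43 E=41] open={}
Step 5: reserve R3 E 4 -> on_hand[A=58 B=22 C=59 D=43 E=41] avail[A=58 B=22 C=59 D=43 E=37] open={R3}
Step 6: commit R3 -> on_hand[A=58 B=22 C=59 D=43 E=37] avail[A=58 B=22 C=59 D=43 E=37] open={}
Step 7: reserve R4 E 2 -> on_hand[A=58 B=22 C=59 D=43 E=37] avail[A=58 B=22 C=59 D=43 E=35] open={R4}
Step 8: commit R4 -> on_hand[A=58 B=22 C=59 D=43 E=35] avail[A=58 B=22 C=59 D=43 E=35] open={}
Step 9: reserve R5 B 4 -> on_hand[A=58 B=22 C=59 D=43 E=35] avail[A=58 B=18 C=59 D=43 E=35] open={R5}
Step 10: cancel R5 -> on_hand[A=58 B=22 C=59 D=43 E=35] avail[A=58 B=22 C=59 D=43 E=35] open={}
Step 11: reserve R6 A 2 -> on_hand[A=58 B=22 C=59 D=43 E=35] avail[A=56 B=22 C=59 D=43 E=35] open={R6}
Step 12: reserve R7 B 4 -> on_hand[A=58 B=22 C=59 D=43 E=35] avail[A=56 B=18 C=59 D=43 E=35] open={R6,R7}
Step 13: cancel R6 -> on_hand[A=58 B=22 C=59 D=43 E=35] avail[A=58 B=18 C=59 D=43 E=35] open={R7}
Step 14: reserve R8 A 7 -> on_hand[A=58 B=22 C=59 D=43 E=35] avail[A=51 B=18 C=59 D=43 E=35] open={R7,R8}
Step 15: commit R8 -> on_hand[A=51 B=22 C=59 D=43 E=35] avail[A=51 B=18 C=59 D=43 E=35] open={R7}
Step 16: commit R7 -> on_hand[A=51 B=18 C=59 D=43 E=35] avail[A=51 B=18 C=59 D=43 E=35] open={}
Step 17: reserve R9 D 9 -> on_hand[A=51 B=18 C=59 D=43 E=35] avail[A=51 B=18 C=59 D=34 E=35] open={R9}
Step 18: reserve R10 C 5 -> on_hand[A=51 B=18 C=59 D=43 E=35] avail[A=51 B=18 C=54 D=34 E=35] open={R10,R9}
Open reservations: ['R10', 'R9'] -> 2

Answer: 2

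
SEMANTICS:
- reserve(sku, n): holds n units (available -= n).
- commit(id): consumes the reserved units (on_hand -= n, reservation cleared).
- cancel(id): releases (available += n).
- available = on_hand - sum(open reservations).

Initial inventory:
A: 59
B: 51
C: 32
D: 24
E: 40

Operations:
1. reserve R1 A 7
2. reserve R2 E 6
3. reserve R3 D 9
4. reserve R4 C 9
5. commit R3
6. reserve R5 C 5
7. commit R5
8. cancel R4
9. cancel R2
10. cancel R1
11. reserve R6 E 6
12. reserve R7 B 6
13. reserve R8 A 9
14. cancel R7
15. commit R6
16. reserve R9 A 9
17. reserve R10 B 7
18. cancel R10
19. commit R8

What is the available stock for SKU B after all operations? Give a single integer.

Answer: 51

Derivation:
Step 1: reserve R1 A 7 -> on_hand[A=59 B=51 C=32 D=24 E=40] avail[A=52 B=51 C=32 D=24 E=40] open={R1}
Step 2: reserve R2 E 6 -> on_hand[A=59 B=51 C=32 D=24 E=40] avail[A=52 B=51 C=32 D=24 E=34] open={R1,R2}
Step 3: reserve R3 D 9 -> on_hand[A=59 B=51 C=32 D=24 E=40] avail[A=52 B=51 C=32 D=15 E=34] open={R1,R2,R3}
Step 4: reserve R4 C 9 -> on_hand[A=59 B=51 C=32 D=24 E=40] avail[A=52 B=51 C=23 D=15 E=34] open={R1,R2,R3,R4}
Step 5: commit R3 -> on_hand[A=59 B=51 C=32 D=15 E=40] avail[A=52 B=51 C=23 D=15 E=34] open={R1,R2,R4}
Step 6: reserve R5 C 5 -> on_hand[A=59 B=51 C=32 D=15 E=40] avail[A=52 B=51 C=18 D=15 E=34] open={R1,R2,R4,R5}
Step 7: commit R5 -> on_hand[A=59 B=51 C=27 D=15 E=40] avail[A=52 B=51 C=18 D=15 E=34] open={R1,R2,R4}
Step 8: cancel R4 -> on_hand[A=59 B=51 C=27 D=15 E=40] avail[A=52 B=51 C=27 D=15 E=34] open={R1,R2}
Step 9: cancel R2 -> on_hand[A=59 B=51 C=27 D=15 E=40] avail[A=52 B=51 C=27 D=15 E=40] open={R1}
Step 10: cancel R1 -> on_hand[A=59 B=51 C=27 D=15 E=40] avail[A=59 B=51 C=27 D=15 E=40] open={}
Step 11: reserve R6 E 6 -> on_hand[A=59 B=51 C=27 D=15 E=40] avail[A=59 B=51 C=27 D=15 E=34] open={R6}
Step 12: reserve R7 B 6 -> on_hand[A=59 B=51 C=27 D=15 E=40] avail[A=59 B=45 C=27 D=15 E=34] open={R6,R7}
Step 13: reserve R8 A 9 -> on_hand[A=59 B=51 C=27 D=15 E=40] avail[A=50 B=45 C=27 D=15 E=34] open={R6,R7,R8}
Step 14: cancel R7 -> on_hand[A=59 B=51 C=27 D=15 E=40] avail[A=50 B=51 C=27 D=15 E=34] open={R6,R8}
Step 15: commit R6 -> on_hand[A=59 B=51 C=27 D=15 E=34] avail[A=50 B=51 C=27 D=15 E=34] open={R8}
Step 16: reserve R9 A 9 -> on_hand[A=59 B=51 C=27 D=15 E=34] avail[A=41 B=51 C=27 D=15 E=34] open={R8,R9}
Step 17: reserve R10 B 7 -> on_hand[A=59 B=51 C=27 D=15 E=34] avail[A=41 B=44 C=27 D=15 E=34] open={R10,R8,R9}
Step 18: cancel R10 -> on_hand[A=59 B=51 C=27 D=15 E=34] avail[A=41 B=51 C=27 D=15 E=34] open={R8,R9}
Step 19: commit R8 -> on_hand[A=50 B=51 C=27 D=15 E=34] avail[A=41 B=51 C=27 D=15 E=34] open={R9}
Final available[B] = 51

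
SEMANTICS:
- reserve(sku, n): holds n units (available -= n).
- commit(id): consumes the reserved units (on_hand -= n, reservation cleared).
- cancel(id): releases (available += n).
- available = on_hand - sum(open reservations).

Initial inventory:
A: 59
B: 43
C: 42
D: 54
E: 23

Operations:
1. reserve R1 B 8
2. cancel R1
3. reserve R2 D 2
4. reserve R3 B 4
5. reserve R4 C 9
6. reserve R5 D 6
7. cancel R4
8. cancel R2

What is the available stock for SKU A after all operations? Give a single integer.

Answer: 59

Derivation:
Step 1: reserve R1 B 8 -> on_hand[A=59 B=43 C=42 D=54 E=23] avail[A=59 B=35 C=42 D=54 E=23] open={R1}
Step 2: cancel R1 -> on_hand[A=59 B=43 C=42 D=54 E=23] avail[A=59 B=43 C=42 D=54 E=23] open={}
Step 3: reserve R2 D 2 -> on_hand[A=59 B=43 C=42 D=54 E=23] avail[A=59 B=43 C=42 D=52 E=23] open={R2}
Step 4: reserve R3 B 4 -> on_hand[A=59 B=43 C=42 D=54 E=23] avail[A=59 B=39 C=42 D=52 E=23] open={R2,R3}
Step 5: reserve R4 C 9 -> on_hand[A=59 B=43 C=42 D=54 E=23] avail[A=59 B=39 C=33 D=52 E=23] open={R2,R3,R4}
Step 6: reserve R5 D 6 -> on_hand[A=59 B=43 C=42 D=54 E=23] avail[A=59 B=39 C=33 D=46 E=23] open={R2,R3,R4,R5}
Step 7: cancel R4 -> on_hand[A=59 B=43 C=42 D=54 E=23] avail[A=59 B=39 C=42 D=46 E=23] open={R2,R3,R5}
Step 8: cancel R2 -> on_hand[A=59 B=43 C=42 D=54 E=23] avail[A=59 B=39 C=42 D=48 E=23] open={R3,R5}
Final available[A] = 59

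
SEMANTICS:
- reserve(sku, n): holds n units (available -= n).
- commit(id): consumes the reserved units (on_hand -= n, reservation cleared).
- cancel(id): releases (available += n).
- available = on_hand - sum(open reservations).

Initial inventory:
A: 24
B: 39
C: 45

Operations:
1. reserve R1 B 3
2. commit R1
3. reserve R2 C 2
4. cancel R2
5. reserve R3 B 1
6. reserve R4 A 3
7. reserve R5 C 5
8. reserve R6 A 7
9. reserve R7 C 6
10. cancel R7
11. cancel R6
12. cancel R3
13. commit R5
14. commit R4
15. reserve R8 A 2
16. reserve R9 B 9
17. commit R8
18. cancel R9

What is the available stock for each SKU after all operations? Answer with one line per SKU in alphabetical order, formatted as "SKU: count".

Step 1: reserve R1 B 3 -> on_hand[A=24 B=39 C=45] avail[A=24 B=36 C=45] open={R1}
Step 2: commit R1 -> on_hand[A=24 B=36 C=45] avail[A=24 B=36 C=45] open={}
Step 3: reserve R2 C 2 -> on_hand[A=24 B=36 C=45] avail[A=24 B=36 C=43] open={R2}
Step 4: cancel R2 -> on_hand[A=24 B=36 C=45] avail[A=24 B=36 C=45] open={}
Step 5: reserve R3 B 1 -> on_hand[A=24 B=36 C=45] avail[A=24 B=35 C=45] open={R3}
Step 6: reserve R4 A 3 -> on_hand[A=24 B=36 C=45] avail[A=21 B=35 C=45] open={R3,R4}
Step 7: reserve R5 C 5 -> on_hand[A=24 B=36 C=45] avail[A=21 B=35 C=40] open={R3,R4,R5}
Step 8: reserve R6 A 7 -> on_hand[A=24 B=36 C=45] avail[A=14 B=35 C=40] open={R3,R4,R5,R6}
Step 9: reserve R7 C 6 -> on_hand[A=24 B=36 C=45] avail[A=14 B=35 C=34] open={R3,R4,R5,R6,R7}
Step 10: cancel R7 -> on_hand[A=24 B=36 C=45] avail[A=14 B=35 C=40] open={R3,R4,R5,R6}
Step 11: cancel R6 -> on_hand[A=24 B=36 C=45] avail[A=21 B=35 C=40] open={R3,R4,R5}
Step 12: cancel R3 -> on_hand[A=24 B=36 C=45] avail[A=21 B=36 C=40] open={R4,R5}
Step 13: commit R5 -> on_hand[A=24 B=36 C=40] avail[A=21 B=36 C=40] open={R4}
Step 14: commit R4 -> on_hand[A=21 B=36 C=40] avail[A=21 B=36 C=40] open={}
Step 15: reserve R8 A 2 -> on_hand[A=21 B=36 C=40] avail[A=19 B=36 C=40] open={R8}
Step 16: reserve R9 B 9 -> on_hand[A=21 B=36 C=40] avail[A=19 B=27 C=40] open={R8,R9}
Step 17: commit R8 -> on_hand[A=19 B=36 C=40] avail[A=19 B=27 C=40] open={R9}
Step 18: cancel R9 -> on_hand[A=19 B=36 C=40] avail[A=19 B=36 C=40] open={}

Answer: A: 19
B: 36
C: 40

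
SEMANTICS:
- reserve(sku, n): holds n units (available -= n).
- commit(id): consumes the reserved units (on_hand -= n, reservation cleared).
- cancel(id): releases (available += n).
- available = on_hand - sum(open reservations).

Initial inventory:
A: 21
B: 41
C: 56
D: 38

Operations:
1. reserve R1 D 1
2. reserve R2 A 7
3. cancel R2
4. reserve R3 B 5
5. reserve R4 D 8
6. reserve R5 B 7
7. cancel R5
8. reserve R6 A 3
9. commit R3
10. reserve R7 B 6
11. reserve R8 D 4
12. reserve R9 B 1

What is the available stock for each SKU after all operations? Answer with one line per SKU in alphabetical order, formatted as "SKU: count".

Step 1: reserve R1 D 1 -> on_hand[A=21 B=41 C=56 D=38] avail[A=21 B=41 C=56 D=37] open={R1}
Step 2: reserve R2 A 7 -> on_hand[A=21 B=41 C=56 D=38] avail[A=14 B=41 C=56 D=37] open={R1,R2}
Step 3: cancel R2 -> on_hand[A=21 B=41 C=56 D=38] avail[A=21 B=41 C=56 D=37] open={R1}
Step 4: reserve R3 B 5 -> on_hand[A=21 B=41 C=56 D=38] avail[A=21 B=36 C=56 D=37] open={R1,R3}
Step 5: reserve R4 D 8 -> on_hand[A=21 B=41 C=56 D=38] avail[A=21 B=36 C=56 D=29] open={R1,R3,R4}
Step 6: reserve R5 B 7 -> on_hand[A=21 B=41 C=56 D=38] avail[A=21 B=29 C=56 D=29] open={R1,R3,R4,R5}
Step 7: cancel R5 -> on_hand[A=21 B=41 C=56 D=38] avail[A=21 B=36 C=56 D=29] open={R1,R3,R4}
Step 8: reserve R6 A 3 -> on_hand[A=21 B=41 C=56 D=38] avail[A=18 B=36 C=56 D=29] open={R1,R3,R4,R6}
Step 9: commit R3 -> on_hand[A=21 B=36 C=56 D=38] avail[A=18 B=36 C=56 D=29] open={R1,R4,R6}
Step 10: reserve R7 B 6 -> on_hand[A=21 B=36 C=56 D=38] avail[A=18 B=30 C=56 D=29] open={R1,R4,R6,R7}
Step 11: reserve R8 D 4 -> on_hand[A=21 B=36 C=56 D=38] avail[A=18 B=30 C=56 D=25] open={R1,R4,R6,R7,R8}
Step 12: reserve R9 B 1 -> on_hand[A=21 B=36 C=56 D=38] avail[A=18 B=29 C=56 D=25] open={R1,R4,R6,R7,R8,R9}

Answer: A: 18
B: 29
C: 56
D: 25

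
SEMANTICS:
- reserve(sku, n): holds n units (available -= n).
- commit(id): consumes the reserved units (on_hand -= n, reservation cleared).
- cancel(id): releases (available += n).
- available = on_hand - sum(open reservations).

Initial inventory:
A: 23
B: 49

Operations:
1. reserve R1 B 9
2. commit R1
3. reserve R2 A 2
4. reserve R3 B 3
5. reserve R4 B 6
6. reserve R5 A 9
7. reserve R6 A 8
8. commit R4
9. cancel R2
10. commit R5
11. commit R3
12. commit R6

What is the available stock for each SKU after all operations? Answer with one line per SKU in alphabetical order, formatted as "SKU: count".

Answer: A: 6
B: 31

Derivation:
Step 1: reserve R1 B 9 -> on_hand[A=23 B=49] avail[A=23 B=40] open={R1}
Step 2: commit R1 -> on_hand[A=23 B=40] avail[A=23 B=40] open={}
Step 3: reserve R2 A 2 -> on_hand[A=23 B=40] avail[A=21 B=40] open={R2}
Step 4: reserve R3 B 3 -> on_hand[A=23 B=40] avail[A=21 B=37] open={R2,R3}
Step 5: reserve R4 B 6 -> on_hand[A=23 B=40] avail[A=21 B=31] open={R2,R3,R4}
Step 6: reserve R5 A 9 -> on_hand[A=23 B=40] avail[A=12 B=31] open={R2,R3,R4,R5}
Step 7: reserve R6 A 8 -> on_hand[A=23 B=40] avail[A=4 B=31] open={R2,R3,R4,R5,R6}
Step 8: commit R4 -> on_hand[A=23 B=34] avail[A=4 B=31] open={R2,R3,R5,R6}
Step 9: cancel R2 -> on_hand[A=23 B=34] avail[A=6 B=31] open={R3,R5,R6}
Step 10: commit R5 -> on_hand[A=14 B=34] avail[A=6 B=31] open={R3,R6}
Step 11: commit R3 -> on_hand[A=14 B=31] avail[A=6 B=31] open={R6}
Step 12: commit R6 -> on_hand[A=6 B=31] avail[A=6 B=31] open={}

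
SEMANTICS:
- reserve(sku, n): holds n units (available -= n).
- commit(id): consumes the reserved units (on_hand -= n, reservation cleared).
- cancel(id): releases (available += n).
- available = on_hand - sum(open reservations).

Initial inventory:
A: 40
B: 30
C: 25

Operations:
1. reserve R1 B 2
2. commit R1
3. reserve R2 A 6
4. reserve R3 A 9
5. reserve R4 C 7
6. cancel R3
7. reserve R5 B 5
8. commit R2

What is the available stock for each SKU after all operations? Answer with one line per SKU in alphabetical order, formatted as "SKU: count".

Answer: A: 34
B: 23
C: 18

Derivation:
Step 1: reserve R1 B 2 -> on_hand[A=40 B=30 C=25] avail[A=40 B=28 C=25] open={R1}
Step 2: commit R1 -> on_hand[A=40 B=28 C=25] avail[A=40 B=28 C=25] open={}
Step 3: reserve R2 A 6 -> on_hand[A=40 B=28 C=25] avail[A=34 B=28 C=25] open={R2}
Step 4: reserve R3 A 9 -> on_hand[A=40 B=28 C=25] avail[A=25 B=28 C=25] open={R2,R3}
Step 5: reserve R4 C 7 -> on_hand[A=40 B=28 C=25] avail[A=25 B=28 C=18] open={R2,R3,R4}
Step 6: cancel R3 -> on_hand[A=40 B=28 C=25] avail[A=34 B=28 C=18] open={R2,R4}
Step 7: reserve R5 B 5 -> on_hand[A=40 B=28 C=25] avail[A=34 B=23 C=18] open={R2,R4,R5}
Step 8: commit R2 -> on_hand[A=34 B=28 C=25] avail[A=34 B=23 C=18] open={R4,R5}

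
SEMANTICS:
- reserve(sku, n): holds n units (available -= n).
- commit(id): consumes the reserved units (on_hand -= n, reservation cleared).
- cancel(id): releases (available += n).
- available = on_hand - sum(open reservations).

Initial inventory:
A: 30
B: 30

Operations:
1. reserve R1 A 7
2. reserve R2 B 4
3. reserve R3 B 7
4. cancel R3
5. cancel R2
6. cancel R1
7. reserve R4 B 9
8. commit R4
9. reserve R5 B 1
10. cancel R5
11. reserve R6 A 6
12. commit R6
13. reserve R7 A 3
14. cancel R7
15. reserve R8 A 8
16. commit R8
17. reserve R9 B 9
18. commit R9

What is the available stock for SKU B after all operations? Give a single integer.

Step 1: reserve R1 A 7 -> on_hand[A=30 B=30] avail[A=23 B=30] open={R1}
Step 2: reserve R2 B 4 -> on_hand[A=30 B=30] avail[A=23 B=26] open={R1,R2}
Step 3: reserve R3 B 7 -> on_hand[A=30 B=30] avail[A=23 B=19] open={R1,R2,R3}
Step 4: cancel R3 -> on_hand[A=30 B=30] avail[A=23 B=26] open={R1,R2}
Step 5: cancel R2 -> on_hand[A=30 B=30] avail[A=23 B=30] open={R1}
Step 6: cancel R1 -> on_hand[A=30 B=30] avail[A=30 B=30] open={}
Step 7: reserve R4 B 9 -> on_hand[A=30 B=30] avail[A=30 B=21] open={R4}
Step 8: commit R4 -> on_hand[A=30 B=21] avail[A=30 B=21] open={}
Step 9: reserve R5 B 1 -> on_hand[A=30 B=21] avail[A=30 B=20] open={R5}
Step 10: cancel R5 -> on_hand[A=30 B=21] avail[A=30 B=21] open={}
Step 11: reserve R6 A 6 -> on_hand[A=30 B=21] avail[A=24 B=21] open={R6}
Step 12: commit R6 -> on_hand[A=24 B=21] avail[A=24 B=21] open={}
Step 13: reserve R7 A 3 -> on_hand[A=24 B=21] avail[A=21 B=21] open={R7}
Step 14: cancel R7 -> on_hand[A=24 B=21] avail[A=24 B=21] open={}
Step 15: reserve R8 A 8 -> on_hand[A=24 B=21] avail[A=16 B=21] open={R8}
Step 16: commit R8 -> on_hand[A=16 B=21] avail[A=16 B=21] open={}
Step 17: reserve R9 B 9 -> on_hand[A=16 B=21] avail[A=16 B=12] open={R9}
Step 18: commit R9 -> on_hand[A=16 B=12] avail[A=16 B=12] open={}
Final available[B] = 12

Answer: 12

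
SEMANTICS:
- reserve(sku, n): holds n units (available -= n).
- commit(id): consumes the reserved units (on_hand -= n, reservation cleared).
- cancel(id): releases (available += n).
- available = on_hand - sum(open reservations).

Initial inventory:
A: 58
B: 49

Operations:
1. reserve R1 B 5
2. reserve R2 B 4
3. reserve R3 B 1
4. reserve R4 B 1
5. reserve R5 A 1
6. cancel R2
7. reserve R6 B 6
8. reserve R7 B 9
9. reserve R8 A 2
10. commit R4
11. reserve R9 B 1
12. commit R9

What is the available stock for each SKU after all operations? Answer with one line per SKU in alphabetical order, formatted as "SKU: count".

Answer: A: 55
B: 26

Derivation:
Step 1: reserve R1 B 5 -> on_hand[A=58 B=49] avail[A=58 B=44] open={R1}
Step 2: reserve R2 B 4 -> on_hand[A=58 B=49] avail[A=58 B=40] open={R1,R2}
Step 3: reserve R3 B 1 -> on_hand[A=58 B=49] avail[A=58 B=39] open={R1,R2,R3}
Step 4: reserve R4 B 1 -> on_hand[A=58 B=49] avail[A=58 B=38] open={R1,R2,R3,R4}
Step 5: reserve R5 A 1 -> on_hand[A=58 B=49] avail[A=57 B=38] open={R1,R2,R3,R4,R5}
Step 6: cancel R2 -> on_hand[A=58 B=49] avail[A=57 B=42] open={R1,R3,R4,R5}
Step 7: reserve R6 B 6 -> on_hand[A=58 B=49] avail[A=57 B=36] open={R1,R3,R4,R5,R6}
Step 8: reserve R7 B 9 -> on_hand[A=58 B=49] avail[A=57 B=27] open={R1,R3,R4,R5,R6,R7}
Step 9: reserve R8 A 2 -> on_hand[A=58 B=49] avail[A=55 B=27] open={R1,R3,R4,R5,R6,R7,R8}
Step 10: commit R4 -> on_hand[A=58 B=48] avail[A=55 B=27] open={R1,R3,R5,R6,R7,R8}
Step 11: reserve R9 B 1 -> on_hand[A=58 B=48] avail[A=55 B=26] open={R1,R3,R5,R6,R7,R8,R9}
Step 12: commit R9 -> on_hand[A=58 B=47] avail[A=55 B=26] open={R1,R3,R5,R6,R7,R8}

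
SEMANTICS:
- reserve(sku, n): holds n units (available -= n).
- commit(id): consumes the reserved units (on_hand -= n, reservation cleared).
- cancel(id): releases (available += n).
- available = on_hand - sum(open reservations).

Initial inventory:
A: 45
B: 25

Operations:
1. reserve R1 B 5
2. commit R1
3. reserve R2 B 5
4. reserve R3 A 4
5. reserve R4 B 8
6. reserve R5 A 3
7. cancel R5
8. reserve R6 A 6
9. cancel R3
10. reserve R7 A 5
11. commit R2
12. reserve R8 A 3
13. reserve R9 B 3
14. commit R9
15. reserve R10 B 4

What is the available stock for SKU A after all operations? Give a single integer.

Answer: 31

Derivation:
Step 1: reserve R1 B 5 -> on_hand[A=45 B=25] avail[A=45 B=20] open={R1}
Step 2: commit R1 -> on_hand[A=45 B=20] avail[A=45 B=20] open={}
Step 3: reserve R2 B 5 -> on_hand[A=45 B=20] avail[A=45 B=15] open={R2}
Step 4: reserve R3 A 4 -> on_hand[A=45 B=20] avail[A=41 B=15] open={R2,R3}
Step 5: reserve R4 B 8 -> on_hand[A=45 B=20] avail[A=41 B=7] open={R2,R3,R4}
Step 6: reserve R5 A 3 -> on_hand[A=45 B=20] avail[A=38 B=7] open={R2,R3,R4,R5}
Step 7: cancel R5 -> on_hand[A=45 B=20] avail[A=41 B=7] open={R2,R3,R4}
Step 8: reserve R6 A 6 -> on_hand[A=45 B=20] avail[A=35 B=7] open={R2,R3,R4,R6}
Step 9: cancel R3 -> on_hand[A=45 B=20] avail[A=39 B=7] open={R2,R4,R6}
Step 10: reserve R7 A 5 -> on_hand[A=45 B=20] avail[A=34 B=7] open={R2,R4,R6,R7}
Step 11: commit R2 -> on_hand[A=45 B=15] avail[A=34 B=7] open={R4,R6,R7}
Step 12: reserve R8 A 3 -> on_hand[A=45 B=15] avail[A=31 B=7] open={R4,R6,R7,R8}
Step 13: reserve R9 B 3 -> on_hand[A=45 B=15] avail[A=31 B=4] open={R4,R6,R7,R8,R9}
Step 14: commit R9 -> on_hand[A=45 B=12] avail[A=31 B=4] open={R4,R6,R7,R8}
Step 15: reserve R10 B 4 -> on_hand[A=45 B=12] avail[A=31 B=0] open={R10,R4,R6,R7,R8}
Final available[A] = 31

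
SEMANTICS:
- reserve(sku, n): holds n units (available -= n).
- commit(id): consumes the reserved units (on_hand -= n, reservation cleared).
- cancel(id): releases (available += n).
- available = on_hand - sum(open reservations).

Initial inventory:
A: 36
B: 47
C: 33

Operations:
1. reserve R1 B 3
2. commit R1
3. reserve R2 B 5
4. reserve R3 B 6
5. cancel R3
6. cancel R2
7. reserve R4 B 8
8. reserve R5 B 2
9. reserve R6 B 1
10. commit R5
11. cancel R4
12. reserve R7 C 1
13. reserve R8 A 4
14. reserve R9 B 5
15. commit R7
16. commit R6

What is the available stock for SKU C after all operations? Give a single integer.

Answer: 32

Derivation:
Step 1: reserve R1 B 3 -> on_hand[A=36 B=47 C=33] avail[A=36 B=44 C=33] open={R1}
Step 2: commit R1 -> on_hand[A=36 B=44 C=33] avail[A=36 B=44 C=33] open={}
Step 3: reserve R2 B 5 -> on_hand[A=36 B=44 C=33] avail[A=36 B=39 C=33] open={R2}
Step 4: reserve R3 B 6 -> on_hand[A=36 B=44 C=33] avail[A=36 B=33 C=33] open={R2,R3}
Step 5: cancel R3 -> on_hand[A=36 B=44 C=33] avail[A=36 B=39 C=33] open={R2}
Step 6: cancel R2 -> on_hand[A=36 B=44 C=33] avail[A=36 B=44 C=33] open={}
Step 7: reserve R4 B 8 -> on_hand[A=36 B=44 C=33] avail[A=36 B=36 C=33] open={R4}
Step 8: reserve R5 B 2 -> on_hand[A=36 B=44 C=33] avail[A=36 B=34 C=33] open={R4,R5}
Step 9: reserve R6 B 1 -> on_hand[A=36 B=44 C=33] avail[A=36 B=33 C=33] open={R4,R5,R6}
Step 10: commit R5 -> on_hand[A=36 B=42 C=33] avail[A=36 B=33 C=33] open={R4,R6}
Step 11: cancel R4 -> on_hand[A=36 B=42 C=33] avail[A=36 B=41 C=33] open={R6}
Step 12: reserve R7 C 1 -> on_hand[A=36 B=42 C=33] avail[A=36 B=41 C=32] open={R6,R7}
Step 13: reserve R8 A 4 -> on_hand[A=36 B=42 C=33] avail[A=32 B=41 C=32] open={R6,R7,R8}
Step 14: reserve R9 B 5 -> on_hand[A=36 B=42 C=33] avail[A=32 B=36 C=32] open={R6,R7,R8,R9}
Step 15: commit R7 -> on_hand[A=36 B=42 C=32] avail[A=32 B=36 C=32] open={R6,R8,R9}
Step 16: commit R6 -> on_hand[A=36 B=41 C=32] avail[A=32 B=36 C=32] open={R8,R9}
Final available[C] = 32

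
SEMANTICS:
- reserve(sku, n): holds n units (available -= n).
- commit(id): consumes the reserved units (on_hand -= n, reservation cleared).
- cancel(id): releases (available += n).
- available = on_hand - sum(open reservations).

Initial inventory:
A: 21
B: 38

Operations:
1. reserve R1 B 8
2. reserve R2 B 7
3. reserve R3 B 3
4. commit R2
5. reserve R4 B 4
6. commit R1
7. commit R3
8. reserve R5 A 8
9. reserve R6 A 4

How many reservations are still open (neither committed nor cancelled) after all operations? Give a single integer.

Step 1: reserve R1 B 8 -> on_hand[A=21 B=38] avail[A=21 B=30] open={R1}
Step 2: reserve R2 B 7 -> on_hand[A=21 B=38] avail[A=21 B=23] open={R1,R2}
Step 3: reserve R3 B 3 -> on_hand[A=21 B=38] avail[A=21 B=20] open={R1,R2,R3}
Step 4: commit R2 -> on_hand[A=21 B=31] avail[A=21 B=20] open={R1,R3}
Step 5: reserve R4 B 4 -> on_hand[A=21 B=31] avail[A=21 B=16] open={R1,R3,R4}
Step 6: commit R1 -> on_hand[A=21 B=23] avail[A=21 B=16] open={R3,R4}
Step 7: commit R3 -> on_hand[A=21 B=20] avail[A=21 B=16] open={R4}
Step 8: reserve R5 A 8 -> on_hand[A=21 B=20] avail[A=13 B=16] open={R4,R5}
Step 9: reserve R6 A 4 -> on_hand[A=21 B=20] avail[A=9 B=16] open={R4,R5,R6}
Open reservations: ['R4', 'R5', 'R6'] -> 3

Answer: 3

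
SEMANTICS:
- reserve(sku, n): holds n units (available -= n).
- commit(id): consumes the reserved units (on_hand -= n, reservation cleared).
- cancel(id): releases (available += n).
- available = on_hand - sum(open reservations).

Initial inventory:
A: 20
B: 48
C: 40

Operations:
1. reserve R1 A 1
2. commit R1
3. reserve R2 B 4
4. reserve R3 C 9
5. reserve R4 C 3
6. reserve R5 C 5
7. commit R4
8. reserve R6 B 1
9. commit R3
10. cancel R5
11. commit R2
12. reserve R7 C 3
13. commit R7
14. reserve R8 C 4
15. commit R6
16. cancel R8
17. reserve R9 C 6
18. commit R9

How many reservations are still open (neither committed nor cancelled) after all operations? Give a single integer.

Step 1: reserve R1 A 1 -> on_hand[A=20 B=48 C=40] avail[A=19 B=48 C=40] open={R1}
Step 2: commit R1 -> on_hand[A=19 B=48 C=40] avail[A=19 B=48 C=40] open={}
Step 3: reserve R2 B 4 -> on_hand[A=19 B=48 C=40] avail[A=19 B=44 C=40] open={R2}
Step 4: reserve R3 C 9 -> on_hand[A=19 B=48 C=40] avail[A=19 B=44 C=31] open={R2,R3}
Step 5: reserve R4 C 3 -> on_hand[A=19 B=48 C=40] avail[A=19 B=44 C=28] open={R2,R3,R4}
Step 6: reserve R5 C 5 -> on_hand[A=19 B=48 C=40] avail[A=19 B=44 C=23] open={R2,R3,R4,R5}
Step 7: commit R4 -> on_hand[A=19 B=48 C=37] avail[A=19 B=44 C=23] open={R2,R3,R5}
Step 8: reserve R6 B 1 -> on_hand[A=19 B=48 C=37] avail[A=19 B=43 C=23] open={R2,R3,R5,R6}
Step 9: commit R3 -> on_hand[A=19 B=48 C=28] avail[A=19 B=43 C=23] open={R2,R5,R6}
Step 10: cancel R5 -> on_hand[A=19 B=48 C=28] avail[A=19 B=43 C=28] open={R2,R6}
Step 11: commit R2 -> on_hand[A=19 B=44 C=28] avail[A=19 B=43 C=28] open={R6}
Step 12: reserve R7 C 3 -> on_hand[A=19 B=44 C=28] avail[A=19 B=43 C=25] open={R6,R7}
Step 13: commit R7 -> on_hand[A=19 B=44 C=25] avail[A=19 B=43 C=25] open={R6}
Step 14: reserve R8 C 4 -> on_hand[A=19 B=44 C=25] avail[A=19 B=43 C=21] open={R6,R8}
Step 15: commit R6 -> on_hand[A=19 B=43 C=25] avail[A=19 B=43 C=21] open={R8}
Step 16: cancel R8 -> on_hand[A=19 B=43 C=25] avail[A=19 B=43 C=25] open={}
Step 17: reserve R9 C 6 -> on_hand[A=19 B=43 C=25] avail[A=19 B=43 C=19] open={R9}
Step 18: commit R9 -> on_hand[A=19 B=43 C=19] avail[A=19 B=43 C=19] open={}
Open reservations: [] -> 0

Answer: 0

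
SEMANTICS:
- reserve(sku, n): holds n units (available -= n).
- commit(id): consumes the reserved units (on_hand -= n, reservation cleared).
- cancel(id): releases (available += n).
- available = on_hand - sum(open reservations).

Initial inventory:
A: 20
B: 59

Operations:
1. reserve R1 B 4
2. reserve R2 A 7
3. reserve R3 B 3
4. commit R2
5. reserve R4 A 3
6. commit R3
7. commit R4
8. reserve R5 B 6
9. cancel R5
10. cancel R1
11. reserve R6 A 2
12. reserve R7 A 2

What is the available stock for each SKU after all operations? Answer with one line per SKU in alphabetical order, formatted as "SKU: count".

Answer: A: 6
B: 56

Derivation:
Step 1: reserve R1 B 4 -> on_hand[A=20 B=59] avail[A=20 B=55] open={R1}
Step 2: reserve R2 A 7 -> on_hand[A=20 B=59] avail[A=13 B=55] open={R1,R2}
Step 3: reserve R3 B 3 -> on_hand[A=20 B=59] avail[A=13 B=52] open={R1,R2,R3}
Step 4: commit R2 -> on_hand[A=13 B=59] avail[A=13 B=52] open={R1,R3}
Step 5: reserve R4 A 3 -> on_hand[A=13 B=59] avail[A=10 B=52] open={R1,R3,R4}
Step 6: commit R3 -> on_hand[A=13 B=56] avail[A=10 B=52] open={R1,R4}
Step 7: commit R4 -> on_hand[A=10 B=56] avail[A=10 B=52] open={R1}
Step 8: reserve R5 B 6 -> on_hand[A=10 B=56] avail[A=10 B=46] open={R1,R5}
Step 9: cancel R5 -> on_hand[A=10 B=56] avail[A=10 B=52] open={R1}
Step 10: cancel R1 -> on_hand[A=10 B=56] avail[A=10 B=56] open={}
Step 11: reserve R6 A 2 -> on_hand[A=10 B=56] avail[A=8 B=56] open={R6}
Step 12: reserve R7 A 2 -> on_hand[A=10 B=56] avail[A=6 B=56] open={R6,R7}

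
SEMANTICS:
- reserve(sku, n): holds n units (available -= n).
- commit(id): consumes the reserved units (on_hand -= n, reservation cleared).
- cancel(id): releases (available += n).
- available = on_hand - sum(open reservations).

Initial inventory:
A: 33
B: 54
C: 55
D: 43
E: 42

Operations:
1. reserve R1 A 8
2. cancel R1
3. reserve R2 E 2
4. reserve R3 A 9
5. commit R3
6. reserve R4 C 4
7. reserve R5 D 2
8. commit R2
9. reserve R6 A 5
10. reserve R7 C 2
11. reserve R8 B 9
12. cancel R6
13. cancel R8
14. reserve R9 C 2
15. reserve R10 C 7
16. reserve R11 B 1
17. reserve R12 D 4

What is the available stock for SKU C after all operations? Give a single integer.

Step 1: reserve R1 A 8 -> on_hand[A=33 B=54 C=55 D=43 E=42] avail[A=25 B=54 C=55 D=43 E=42] open={R1}
Step 2: cancel R1 -> on_hand[A=33 B=54 C=55 D=43 E=42] avail[A=33 B=54 C=55 D=43 E=42] open={}
Step 3: reserve R2 E 2 -> on_hand[A=33 B=54 C=55 D=43 E=42] avail[A=33 B=54 C=55 D=43 E=40] open={R2}
Step 4: reserve R3 A 9 -> on_hand[A=33 B=54 C=55 D=43 E=42] avail[A=24 B=54 C=55 D=43 E=40] open={R2,R3}
Step 5: commit R3 -> on_hand[A=24 B=54 C=55 D=43 E=42] avail[A=24 B=54 C=55 D=43 E=40] open={R2}
Step 6: reserve R4 C 4 -> on_hand[A=24 B=54 C=55 D=43 E=42] avail[A=24 B=54 C=51 D=43 E=40] open={R2,R4}
Step 7: reserve R5 D 2 -> on_hand[A=24 B=54 C=55 D=43 E=42] avail[A=24 B=54 C=51 D=41 E=40] open={R2,R4,R5}
Step 8: commit R2 -> on_hand[A=24 B=54 C=55 D=43 E=40] avail[A=24 B=54 C=51 D=41 E=40] open={R4,R5}
Step 9: reserve R6 A 5 -> on_hand[A=24 B=54 C=55 D=43 E=40] avail[A=19 B=54 C=51 D=41 E=40] open={R4,R5,R6}
Step 10: reserve R7 C 2 -> on_hand[A=24 B=54 C=55 D=43 E=40] avail[A=19 B=54 C=49 D=41 E=40] open={R4,R5,R6,R7}
Step 11: reserve R8 B 9 -> on_hand[A=24 B=54 C=55 D=43 E=40] avail[A=19 B=45 C=49 D=41 E=40] open={R4,R5,R6,R7,R8}
Step 12: cancel R6 -> on_hand[A=24 B=54 C=55 D=43 E=40] avail[A=24 B=45 C=49 D=41 E=40] open={R4,R5,R7,R8}
Step 13: cancel R8 -> on_hand[A=24 B=54 C=55 D=43 E=40] avail[A=24 B=54 C=49 D=41 E=40] open={R4,R5,R7}
Step 14: reserve R9 C 2 -> on_hand[A=24 B=54 C=55 D=43 E=40] avail[A=24 B=54 C=47 D=41 E=40] open={R4,R5,R7,R9}
Step 15: reserve R10 C 7 -> on_hand[A=24 B=54 C=55 D=43 E=40] avail[A=24 B=54 C=40 D=41 E=40] open={R10,R4,R5,R7,R9}
Step 16: reserve R11 B 1 -> on_hand[A=24 B=54 C=55 D=43 E=40] avail[A=24 B=53 C=40 D=41 E=40] open={R10,R11,R4,R5,R7,R9}
Step 17: reserve R12 D 4 -> on_hand[A=24 B=54 C=55 D=43 E=40] avail[A=24 B=53 C=40 D=37 E=40] open={R10,R11,R12,R4,R5,R7,R9}
Final available[C] = 40

Answer: 40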